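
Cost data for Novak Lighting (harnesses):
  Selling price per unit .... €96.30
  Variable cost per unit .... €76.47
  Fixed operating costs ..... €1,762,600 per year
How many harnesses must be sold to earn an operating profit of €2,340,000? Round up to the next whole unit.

206,889 harnesses

Each unit contributes €96.30 − €76.47 = €19.83.
Need Q such that Q × €19.83 − €1,762,600 = €2,340,000, i.e. Q = €4,102,600 / €19.83 = 206,888.55 → 206,889.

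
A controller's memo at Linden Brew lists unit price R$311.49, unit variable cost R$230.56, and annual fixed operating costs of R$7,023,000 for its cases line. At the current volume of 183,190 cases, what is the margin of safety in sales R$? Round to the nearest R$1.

R$30,031,157

Contribution margin per unit = R$311.49 − R$230.56 = R$80.93. Break-even units = R$7,023,000 ÷ R$80.93 = 86,778.70; break-even revenue = 86,778.70 × R$311.49 = R$27,030,696.53.
Current sales = 183,190 × R$311.49 = R$57,061,853.10.
Margin of safety = R$57,061,853.10 − R$27,030,696.53 = R$30,031,157.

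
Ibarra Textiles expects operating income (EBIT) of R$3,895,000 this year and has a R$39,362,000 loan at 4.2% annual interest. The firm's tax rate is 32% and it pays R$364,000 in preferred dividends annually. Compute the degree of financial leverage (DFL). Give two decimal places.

Annual interest charges come to R$1,653,204.00.
Preferred dividends grossed up pre-tax: R$364,000 / (1 − 0.32) = R$535,294.12.
DFL = EBIT ÷ [EBIT − I − D_p/(1−t)] = R$3,895,000 ÷ [R$3,895,000 − R$1,653,204.00 − R$535,294.12] = R$3,895,000 ÷ R$1,706,501.88 = 2.2824.

2.28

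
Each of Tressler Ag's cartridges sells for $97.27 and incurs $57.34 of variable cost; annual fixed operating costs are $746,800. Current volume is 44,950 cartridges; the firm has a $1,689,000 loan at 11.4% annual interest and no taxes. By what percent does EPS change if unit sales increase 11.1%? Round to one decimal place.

Total contribution margin = 44,950 × $39.93 = $1,794,853.50.
Operating income = contribution − fixed costs = $1,794,853.50 − $746,800 = $1,048,053.50.
After interest of $192,546.00, pre-tax earnings = $855,507.50.
DCL = total CM / (EBIT − I) = $1,794,853.50 / $855,507.50 = 2.0980.
EPS therefore changes by 2.0980 × (+11.1%) = +23.3%.

+23.3%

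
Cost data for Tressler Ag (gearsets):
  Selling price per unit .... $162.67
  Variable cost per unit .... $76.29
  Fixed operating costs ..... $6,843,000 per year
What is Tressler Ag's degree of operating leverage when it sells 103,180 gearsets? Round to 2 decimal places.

4.31

At 103,180 units, contribution = 103,180 × $86.38 = $8,912,688.40.
EBIT = $8,912,688.40 − $6,843,000 = $2,069,688.40.
So DOL = total CM / EBIT = $8,912,688.40 / $2,069,688.40 = 4.3063.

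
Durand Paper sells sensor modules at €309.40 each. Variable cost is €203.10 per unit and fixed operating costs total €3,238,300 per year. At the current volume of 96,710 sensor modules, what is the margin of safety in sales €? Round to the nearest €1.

Each unit contributes €309.40 − €203.10 = €106.30. Break-even units = €3,238,300 ÷ €106.30 = 30,463.78; break-even revenue = 30,463.78 × €309.40 = €9,425,494.07.
Actual sales revenue = 96,710 × €309.40 = €29,922,074.00.
Margin of safety = €29,922,074.00 − €9,425,494.07 = €20,496,580.

€20,496,580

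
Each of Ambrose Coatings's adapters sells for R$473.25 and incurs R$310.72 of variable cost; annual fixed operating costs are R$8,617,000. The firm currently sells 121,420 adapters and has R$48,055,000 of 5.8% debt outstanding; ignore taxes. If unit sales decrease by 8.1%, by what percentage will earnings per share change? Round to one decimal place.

-19.2%

At 121,420 units, contribution = 121,420 × R$162.53 = R$19,734,392.60.
Subtracting fixed costs: EBIT = R$19,734,392.60 − R$8,617,000 = R$11,117,392.60.
Interest = R$2,787,190.00, so EBIT − I = R$8,330,202.60.
Degree of combined leverage = contribution ÷ (EBIT − I) = R$19,734,392.60 ÷ R$8,330,202.60 = 2.3690.
EPS therefore changes by 2.3690 × (-8.1%) = -19.2%.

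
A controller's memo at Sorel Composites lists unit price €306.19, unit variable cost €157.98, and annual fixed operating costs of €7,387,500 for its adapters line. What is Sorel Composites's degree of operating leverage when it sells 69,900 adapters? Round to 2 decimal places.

3.49

Total contribution margin = 69,900 × €148.21 = €10,359,879.00.
Operating income = contribution − fixed costs = €10,359,879.00 − €7,387,500 = €2,972,379.00.
DOL = contribution ÷ EBIT = €10,359,879.00 ÷ €2,972,379.00 = 3.4854.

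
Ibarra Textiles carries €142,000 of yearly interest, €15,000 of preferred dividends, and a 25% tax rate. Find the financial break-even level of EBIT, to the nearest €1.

€162,000

Preferred dividends are paid after tax, so their pre-tax equivalent is €15,000 ÷ (1 − 0.25) = €20,000.00.
Financial break-even EBIT = interest + D_p ÷ (1 − t) = €142,000 + €20,000.00 = €162,000.00.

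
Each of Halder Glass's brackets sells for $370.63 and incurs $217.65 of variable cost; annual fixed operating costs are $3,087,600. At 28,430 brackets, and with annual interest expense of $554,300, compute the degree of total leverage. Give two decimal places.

Contribution at this volume is 28,430 × $152.98 = $4,349,221.40.
Subtracting fixed costs: EBIT = $4,349,221.40 − $3,087,600 = $1,261,621.40. Interest = $554,300.00, so EBIT − I = $707,321.40.
DCL = contribution ÷ (EBIT − I) = $4,349,221.40 ÷ $707,321.40 = 6.1489.

6.15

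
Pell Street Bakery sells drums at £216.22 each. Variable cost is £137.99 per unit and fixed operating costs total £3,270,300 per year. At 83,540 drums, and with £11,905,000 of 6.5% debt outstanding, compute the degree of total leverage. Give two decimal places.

Contribution at this volume is 83,540 × £78.23 = £6,535,334.20.
EBIT = £6,535,334.20 − £3,270,300 = £3,265,034.20. Interest = £773,825.00, so EBIT − I = £2,491,209.20.
DCL = contribution ÷ (EBIT − I) = £6,535,334.20 ÷ £2,491,209.20 = 2.6234.

2.62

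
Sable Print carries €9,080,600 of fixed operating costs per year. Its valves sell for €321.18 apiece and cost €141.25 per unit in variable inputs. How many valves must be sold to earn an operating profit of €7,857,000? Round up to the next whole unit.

94,135 valves

Each unit contributes €321.18 − €141.25 = €179.93.
Required volume = (fixed costs + target profit) ÷ CM = (€9,080,600 + €7,857,000) ÷ €179.93 = 94,134.39, so 94,135 valves.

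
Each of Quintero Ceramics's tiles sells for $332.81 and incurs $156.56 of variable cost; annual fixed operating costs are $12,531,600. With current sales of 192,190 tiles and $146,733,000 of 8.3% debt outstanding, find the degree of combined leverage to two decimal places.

At 192,190 units, contribution = 192,190 × $176.25 = $33,873,487.50.
Subtracting fixed costs: EBIT = $33,873,487.50 − $12,531,600 = $21,341,887.50. Interest = $12,178,839.00.
DOL = $33,873,487.50 ÷ $21,341,887.50 = 1.5872; DFL = $21,341,887.50 ÷ $9,163,048.50 = 2.3291.
Combined leverage = 1.5872 × 2.3291 = 3.6967.

3.70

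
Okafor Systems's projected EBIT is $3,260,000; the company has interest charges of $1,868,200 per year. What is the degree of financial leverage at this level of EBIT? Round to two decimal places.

Interest = $1,868,200.00.
Degree of financial leverage = EBIT / (EBIT − interest) = $3,260,000 / $1,391,800.00 = 2.3423.

2.34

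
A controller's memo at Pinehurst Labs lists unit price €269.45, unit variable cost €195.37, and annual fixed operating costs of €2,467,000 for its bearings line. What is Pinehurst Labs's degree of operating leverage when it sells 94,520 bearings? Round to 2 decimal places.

Contribution at this volume is 94,520 × €74.08 = €7,002,041.60.
Operating income = contribution − fixed costs = €7,002,041.60 − €2,467,000 = €4,535,041.60.
Degree of operating leverage = €7,002,041.60 / €4,535,041.60 = 1.5440.

1.54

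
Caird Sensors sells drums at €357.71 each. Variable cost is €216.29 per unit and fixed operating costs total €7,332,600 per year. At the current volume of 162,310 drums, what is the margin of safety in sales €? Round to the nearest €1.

Each unit contributes €357.71 − €216.29 = €141.42. Break-even units = €7,332,600 ÷ €141.42 = 51,849.81; break-even revenue = 51,849.81 × €357.71 = €18,547,195.21.
Current sales = 162,310 × €357.71 = €58,059,910.10.
Margin of safety = €58,059,910.10 − €18,547,195.21 = €39,512,715.

€39,512,715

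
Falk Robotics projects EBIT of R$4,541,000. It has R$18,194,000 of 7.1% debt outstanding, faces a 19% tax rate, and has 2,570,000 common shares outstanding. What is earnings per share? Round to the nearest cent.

R$1.02

Interest = R$1,291,774.00, so EBT = R$4,541,000 − R$1,291,774.00 = R$3,249,226.00.
After tax at 19%: net income = R$3,249,226.00 × 0.81 = R$2,631,873.06.
Per share: R$2,631,873.06 / 2,570,000 shares = R$1.02.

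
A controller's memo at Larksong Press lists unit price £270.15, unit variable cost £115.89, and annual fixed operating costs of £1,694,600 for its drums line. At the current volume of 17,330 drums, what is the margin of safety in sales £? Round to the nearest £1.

£1,714,007

Contribution margin per unit = £270.15 − £115.89 = £154.26. Break-even units = £1,694,600 ÷ £154.26 = 10,985.35; break-even revenue = 10,985.35 × £270.15 = £2,967,692.14.
Actual sales revenue = 17,330 × £270.15 = £4,681,699.50.
Margin of safety = £4,681,699.50 − £2,967,692.14 = £1,714,007.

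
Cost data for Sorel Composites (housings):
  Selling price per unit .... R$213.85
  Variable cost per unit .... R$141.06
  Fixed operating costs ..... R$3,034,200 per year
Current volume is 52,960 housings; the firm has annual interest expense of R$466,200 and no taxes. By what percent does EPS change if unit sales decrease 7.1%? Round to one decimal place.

Total contribution margin = 52,960 × R$72.79 = R$3,854,958.40.
EBIT = R$3,854,958.40 − R$3,034,200 = R$820,758.40.
After interest of R$466,200.00, pre-tax earnings = R$354,558.40.
Degree of combined leverage = contribution ÷ (EBIT − I) = R$3,854,958.40 ÷ R$354,558.40 = 10.8726.
%ΔEPS = DCL × %ΔSales = 10.8726 × -7.1% = -77.2%.

-77.2%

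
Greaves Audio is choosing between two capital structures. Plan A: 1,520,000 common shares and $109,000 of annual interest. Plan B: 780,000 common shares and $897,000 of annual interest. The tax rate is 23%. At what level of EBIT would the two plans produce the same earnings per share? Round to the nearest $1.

$1,727,595

At indifference, (EBIT − 109,000)(1 − t)/1,520,000 = (EBIT − 897,000)(1 − t)/780,000.
The (1 − t) factor cancels: (EBIT − 109,000) × 780,000 = (EBIT − 897,000) × 1,520,000.
EBIT × (1,520,000 − 780,000) = 897,000 × 1,520,000 − 109,000 × 780,000 = 1,278,420,000,000, so EBIT = 1,278,420,000,000 ÷ 740,000 = 1,727,594.59.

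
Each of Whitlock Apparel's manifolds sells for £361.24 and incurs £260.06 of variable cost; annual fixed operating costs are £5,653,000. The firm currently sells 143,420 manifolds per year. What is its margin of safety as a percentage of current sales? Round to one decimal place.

Unit CM = price − variable cost = £361.24 − £260.06 = £101.18. Break-even units = £5,653,000 ÷ £101.18 = 55,870.73; break-even revenue = 55,870.73 × £361.24 = £20,182,740.86.
Current sales = 143,420 × £361.24 = £51,809,040.80.
Margin of safety = (£51,809,040.80 − £20,182,740.86) ÷ £51,809,040.80 = 61.0%.

61.0%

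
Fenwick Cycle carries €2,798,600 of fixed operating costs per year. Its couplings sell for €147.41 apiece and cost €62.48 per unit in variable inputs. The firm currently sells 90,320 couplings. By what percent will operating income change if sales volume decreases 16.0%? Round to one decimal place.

-25.2%

Total contribution margin = 90,320 × €84.93 = €7,670,877.60.
EBIT = €7,670,877.60 − €2,798,600 = €4,872,277.60.
Degree of operating leverage = €7,670,877.60 / €4,872,277.60 = 1.5744.
So EBIT moves 1.5744 × (-16.0%) = -25.2%.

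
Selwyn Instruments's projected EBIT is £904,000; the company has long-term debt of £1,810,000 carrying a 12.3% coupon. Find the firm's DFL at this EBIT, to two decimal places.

Annual interest charges come to £222,630.00.
DFL = EBIT ÷ (EBIT − I) = £904,000 ÷ (£904,000 − £222,630.00) = £904,000 ÷ £681,370.00 = 1.3267.

1.33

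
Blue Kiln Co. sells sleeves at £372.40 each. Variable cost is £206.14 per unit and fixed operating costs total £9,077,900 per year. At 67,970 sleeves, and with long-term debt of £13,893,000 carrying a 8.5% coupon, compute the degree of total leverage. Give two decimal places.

10.85

Contribution at this volume is 67,970 × £166.26 = £11,300,692.20.
Subtracting fixed costs: EBIT = £11,300,692.20 − £9,077,900 = £2,222,792.20. Interest = £1,180,905.00, so EBIT − I = £1,041,887.20.
Degree of total leverage = total CM / (EBIT − interest) = £11,300,692.20 / £1,041,887.20 = 10.8464.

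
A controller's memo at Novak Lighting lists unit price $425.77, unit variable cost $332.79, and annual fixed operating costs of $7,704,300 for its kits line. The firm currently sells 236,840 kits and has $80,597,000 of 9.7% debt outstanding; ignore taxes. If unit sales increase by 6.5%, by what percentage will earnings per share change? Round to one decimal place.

+22.0%

At 236,840 units, contribution = 236,840 × $92.98 = $22,021,383.20.
Subtracting fixed costs: EBIT = $22,021,383.20 − $7,704,300 = $14,317,083.20.
After interest of $7,817,909.00, pre-tax earnings = $6,499,174.20.
Degree of combined leverage = contribution ÷ (EBIT − I) = $22,021,383.20 ÷ $6,499,174.20 = 3.3883.
%ΔEPS = DCL × %ΔSales = 3.3883 × +6.5% = +22.0%.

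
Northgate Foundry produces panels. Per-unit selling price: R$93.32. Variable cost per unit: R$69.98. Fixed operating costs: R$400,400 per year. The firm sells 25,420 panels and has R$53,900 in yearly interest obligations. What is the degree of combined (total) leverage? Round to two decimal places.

At 25,420 units, contribution = 25,420 × R$23.34 = R$593,302.80.
Subtracting fixed costs: EBIT = R$593,302.80 − R$400,400 = R$192,902.80. Interest = R$53,900.00.
DOL = R$593,302.80 ÷ R$192,902.80 = 3.0757; DFL = R$192,902.80 ÷ R$139,002.80 = 1.3878.
DCL = DOL × DFL = 3.0757 × 1.3878 = 4.2685.

4.27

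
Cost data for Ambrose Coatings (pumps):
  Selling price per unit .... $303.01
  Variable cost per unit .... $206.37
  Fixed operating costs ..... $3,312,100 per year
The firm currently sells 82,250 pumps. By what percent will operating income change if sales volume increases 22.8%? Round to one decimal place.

+39.1%

At 82,250 units, contribution = 82,250 × $96.64 = $7,948,640.00.
Operating income = contribution − fixed costs = $7,948,640.00 − $3,312,100 = $4,636,540.00.
DOL = contribution ÷ EBIT = $7,948,640.00 ÷ $4,636,540.00 = 1.7143.
%ΔEBIT = DOL × %ΔSales = 1.7143 × +22.8% = +39.1%.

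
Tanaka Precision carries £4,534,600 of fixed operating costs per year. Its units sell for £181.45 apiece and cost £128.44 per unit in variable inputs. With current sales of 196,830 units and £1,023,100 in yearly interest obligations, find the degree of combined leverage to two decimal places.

Contribution at this volume is 196,830 × £53.01 = £10,433,958.30.
EBIT = £10,433,958.30 − £4,534,600 = £5,899,358.30. Interest = £1,023,100.00.
DOL = £10,433,958.30 ÷ £5,899,358.30 = 1.7687; DFL = £5,899,358.30 ÷ £4,876,258.30 = 1.2098.
DCL = DOL × DFL = 1.7687 × 1.2098 = 2.1398.

2.14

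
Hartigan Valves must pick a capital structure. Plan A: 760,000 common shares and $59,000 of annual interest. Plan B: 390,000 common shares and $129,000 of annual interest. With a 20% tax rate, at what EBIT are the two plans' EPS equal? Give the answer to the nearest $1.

$202,784

Set EPS_A = EPS_B: (EBIT − $59,000)(1 − 0.20) ÷ 760,000 = (EBIT − $129,000)(1 − 0.20) ÷ 390,000.
Cancelling (1 − t) and cross-multiplying: 390,000·(EBIT − 59,000) = 760,000·(EBIT − 129,000).
EBIT × (760,000 − 390,000) = 129,000 × 760,000 − 59,000 × 390,000 = 75,030,000,000, so EBIT = 75,030,000,000 ÷ 370,000 = 202,783.78.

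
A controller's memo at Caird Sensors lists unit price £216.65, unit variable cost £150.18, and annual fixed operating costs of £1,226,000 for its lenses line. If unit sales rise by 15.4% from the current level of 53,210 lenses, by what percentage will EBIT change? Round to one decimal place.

Total contribution margin = 53,210 × £66.47 = £3,536,868.70.
Operating income = contribution − fixed costs = £3,536,868.70 − £1,226,000 = £2,310,868.70.
Degree of operating leverage = £3,536,868.70 / £2,310,868.70 = 1.5305.
%ΔEBIT = DOL × %ΔSales = 1.5305 × +15.4% = +23.6%.

+23.6%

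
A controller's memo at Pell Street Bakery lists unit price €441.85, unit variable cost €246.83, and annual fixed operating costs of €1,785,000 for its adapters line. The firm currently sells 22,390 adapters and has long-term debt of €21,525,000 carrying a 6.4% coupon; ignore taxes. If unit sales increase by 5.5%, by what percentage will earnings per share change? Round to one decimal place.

+19.9%

Total contribution margin = 22,390 × €195.02 = €4,366,497.80.
EBIT = €4,366,497.80 − €1,785,000 = €2,581,497.80.
After interest of €1,377,600.00, pre-tax earnings = €1,203,897.80.
DCL = total CM / (EBIT − I) = €4,366,497.80 / €1,203,897.80 = 3.6270.
EPS therefore changes by 3.6270 × (+5.5%) = +19.9%.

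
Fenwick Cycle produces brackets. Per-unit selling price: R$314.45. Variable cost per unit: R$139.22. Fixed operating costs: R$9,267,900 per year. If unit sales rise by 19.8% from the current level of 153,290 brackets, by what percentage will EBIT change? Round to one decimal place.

Total contribution margin = 153,290 × R$175.23 = R$26,861,006.70.
EBIT = R$26,861,006.70 − R$9,267,900 = R$17,593,106.70.
DOL = contribution ÷ EBIT = R$26,861,006.70 ÷ R$17,593,106.70 = 1.5268.
%ΔEBIT = DOL × %ΔSales = 1.5268 × +19.8% = +30.2%.

+30.2%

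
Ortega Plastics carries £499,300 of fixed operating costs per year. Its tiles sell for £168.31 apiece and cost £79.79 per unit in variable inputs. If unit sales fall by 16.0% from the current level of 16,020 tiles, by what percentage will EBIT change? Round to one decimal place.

-24.7%

At 16,020 units, contribution = 16,020 × £88.52 = £1,418,090.40.
Operating income = contribution − fixed costs = £1,418,090.40 − £499,300 = £918,790.40.
Degree of operating leverage = £1,418,090.40 / £918,790.40 = 1.5434.
%ΔEBIT = DOL × %ΔSales = 1.5434 × -16.0% = -24.7%.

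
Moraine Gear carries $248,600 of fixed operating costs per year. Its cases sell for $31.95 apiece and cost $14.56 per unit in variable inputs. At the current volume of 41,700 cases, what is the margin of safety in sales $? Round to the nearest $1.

$875,571

Contribution margin per unit = $31.95 − $14.56 = $17.39. Break-even units = $248,600 ÷ $17.39 = 14,295.57; break-even revenue = 14,295.57 × $31.95 = $456,743.53.
Current sales = 41,700 × $31.95 = $1,332,315.00.
Margin of safety = $1,332,315.00 − $456,743.53 = $875,571.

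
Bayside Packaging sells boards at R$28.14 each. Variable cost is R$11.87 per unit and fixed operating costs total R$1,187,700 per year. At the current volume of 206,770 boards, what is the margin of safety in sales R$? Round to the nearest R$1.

Unit CM = price − variable cost = R$28.14 − R$11.87 = R$16.27. Break-even units = R$1,187,700 ÷ R$16.27 = 72,999.39; break-even revenue = 72,999.39 × R$28.14 = R$2,054,202.70.
Current sales = 206,770 × R$28.14 = R$5,818,507.80.
Margin of safety = R$5,818,507.80 − R$2,054,202.70 = R$3,764,305.

R$3,764,305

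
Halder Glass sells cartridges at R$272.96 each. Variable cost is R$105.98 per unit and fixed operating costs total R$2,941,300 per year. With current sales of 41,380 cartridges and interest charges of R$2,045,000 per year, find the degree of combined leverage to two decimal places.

Total contribution margin = 41,380 × R$166.98 = R$6,909,632.40.
EBIT = R$6,909,632.40 − R$2,941,300 = R$3,968,332.40. Interest = R$2,045,000.00.
DOL = R$6,909,632.40 ÷ R$3,968,332.40 = 1.7412; DFL = R$3,968,332.40 ÷ R$1,923,332.40 = 2.0633.
DCL = DOL × DFL = 1.7412 × 2.0633 = 3.5926.

3.59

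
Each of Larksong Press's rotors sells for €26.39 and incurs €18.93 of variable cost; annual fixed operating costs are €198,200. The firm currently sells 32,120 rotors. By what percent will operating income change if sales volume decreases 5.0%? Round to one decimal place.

Total contribution margin = 32,120 × €7.46 = €239,615.20.
Operating income = contribution − fixed costs = €239,615.20 − €198,200 = €41,415.20.
DOL = contribution ÷ EBIT = €239,615.20 ÷ €41,415.20 = 5.7857.
Operating income changes by 5.7857 × -5.0% = -28.9%.

-28.9%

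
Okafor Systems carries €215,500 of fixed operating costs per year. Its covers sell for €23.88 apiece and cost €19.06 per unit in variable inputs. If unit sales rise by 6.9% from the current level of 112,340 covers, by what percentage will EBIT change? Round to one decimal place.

+11.5%

Contribution at this volume is 112,340 × €4.82 = €541,478.80.
EBIT = €541,478.80 − €215,500 = €325,978.80.
Degree of operating leverage = €541,478.80 / €325,978.80 = 1.6611.
So EBIT moves 1.6611 × (+6.9%) = +11.5%.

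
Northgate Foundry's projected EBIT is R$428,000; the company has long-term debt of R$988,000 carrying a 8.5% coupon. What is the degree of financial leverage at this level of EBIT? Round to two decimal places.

Interest = R$83,980.00.
DFL = EBIT ÷ (EBIT − I) = R$428,000 ÷ (R$428,000 − R$83,980.00) = R$428,000 ÷ R$344,020.00 = 1.2441.

1.24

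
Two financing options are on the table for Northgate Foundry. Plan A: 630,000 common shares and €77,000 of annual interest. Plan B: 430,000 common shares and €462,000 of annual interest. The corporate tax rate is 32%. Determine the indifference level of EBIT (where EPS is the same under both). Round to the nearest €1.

€1,289,750

Set EPS_A = EPS_B: (EBIT − €77,000)(1 − 0.32) ÷ 630,000 = (EBIT − €462,000)(1 − 0.32) ÷ 430,000.
The (1 − t) factor cancels: (EBIT − 77,000) × 430,000 = (EBIT − 462,000) × 630,000.
EBIT × (630,000 − 430,000) = 462,000 × 630,000 − 77,000 × 430,000 = 257,950,000,000, so EBIT = 257,950,000,000 ÷ 200,000 = 1,289,750.00.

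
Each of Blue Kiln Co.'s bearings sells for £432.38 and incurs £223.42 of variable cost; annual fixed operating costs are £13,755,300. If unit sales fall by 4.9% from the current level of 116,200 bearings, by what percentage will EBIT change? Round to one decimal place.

-11.3%

At 116,200 units, contribution = 116,200 × £208.96 = £24,281,152.00.
Subtracting fixed costs: EBIT = £24,281,152.00 − £13,755,300 = £10,525,852.00.
So DOL = total CM / EBIT = £24,281,152.00 / £10,525,852.00 = 2.3068.
%ΔEBIT = DOL × %ΔSales = 2.3068 × -4.9% = -11.3%.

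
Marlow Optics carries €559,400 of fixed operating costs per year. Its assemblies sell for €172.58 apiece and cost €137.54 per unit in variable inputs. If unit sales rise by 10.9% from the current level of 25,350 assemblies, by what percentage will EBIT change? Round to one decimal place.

Contribution at this volume is 25,350 × €35.04 = €888,264.00.
Operating income = contribution − fixed costs = €888,264.00 − €559,400 = €328,864.00.
So DOL = total CM / EBIT = €888,264.00 / €328,864.00 = 2.7010.
Operating income changes by 2.7010 × +10.9% = +29.4%.

+29.4%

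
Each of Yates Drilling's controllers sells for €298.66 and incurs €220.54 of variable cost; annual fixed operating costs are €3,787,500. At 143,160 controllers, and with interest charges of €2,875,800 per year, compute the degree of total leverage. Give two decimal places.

2.47

Contribution at this volume is 143,160 × €78.12 = €11,183,659.20.
EBIT = €11,183,659.20 − €3,787,500 = €7,396,159.20. Interest = €2,875,800.00, so EBIT − I = €4,520,359.20.
DCL = contribution ÷ (EBIT − I) = €11,183,659.20 ÷ €4,520,359.20 = 2.4741.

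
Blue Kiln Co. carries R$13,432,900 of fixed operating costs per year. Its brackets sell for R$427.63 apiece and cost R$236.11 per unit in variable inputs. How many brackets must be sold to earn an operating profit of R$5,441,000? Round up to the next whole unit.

Each unit contributes R$427.63 − R$236.11 = R$191.52.
Required volume = (fixed costs + target profit) ÷ CM = (R$13,432,900 + R$5,441,000) ÷ R$191.52 = 98,547.93, so 98,548 brackets.

98,548 brackets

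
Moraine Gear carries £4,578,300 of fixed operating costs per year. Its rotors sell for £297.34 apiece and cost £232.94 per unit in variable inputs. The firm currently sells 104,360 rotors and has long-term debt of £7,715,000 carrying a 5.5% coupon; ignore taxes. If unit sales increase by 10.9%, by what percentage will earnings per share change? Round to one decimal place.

+42.6%

At 104,360 units, contribution = 104,360 × £64.40 = £6,720,784.00.
EBIT = £6,720,784.00 − £4,578,300 = £2,142,484.00.
Interest = £424,325.00, so EBIT − I = £1,718,159.00.
DCL = total CM / (EBIT − I) = £6,720,784.00 / £1,718,159.00 = 3.9116.
EPS therefore changes by 3.9116 × (+10.9%) = +42.6%.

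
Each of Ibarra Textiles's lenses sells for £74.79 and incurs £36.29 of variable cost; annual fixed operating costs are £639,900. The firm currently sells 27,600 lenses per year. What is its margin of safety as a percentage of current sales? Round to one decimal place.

39.8%

Contribution margin per unit = £74.79 − £36.29 = £38.50. Break-even units = £639,900 ÷ £38.50 = 16,620.78; break-even revenue = 16,620.78 × £74.79 = £1,243,068.08.
Current sales = 27,600 × £74.79 = £2,064,204.00.
Margin of safety = (£2,064,204.00 − £1,243,068.08) ÷ £2,064,204.00 = 39.8%.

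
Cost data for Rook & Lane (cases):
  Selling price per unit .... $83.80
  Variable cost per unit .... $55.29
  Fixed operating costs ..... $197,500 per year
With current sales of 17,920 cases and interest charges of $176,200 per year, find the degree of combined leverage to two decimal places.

3.72

Total contribution margin = 17,920 × $28.51 = $510,899.20.
Subtracting fixed costs: EBIT = $510,899.20 − $197,500 = $313,399.20. Interest = $176,200.00.
DOL = $510,899.20 ÷ $313,399.20 = 1.6302; DFL = $313,399.20 ÷ $137,199.20 = 2.2843.
DCL = DOL × DFL = 1.6302 × 2.2843 = 3.7239.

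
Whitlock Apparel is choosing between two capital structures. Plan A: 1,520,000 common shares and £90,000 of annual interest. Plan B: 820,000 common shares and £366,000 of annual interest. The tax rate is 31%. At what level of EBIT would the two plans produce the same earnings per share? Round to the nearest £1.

£689,314

Set EPS_A = EPS_B: (EBIT − £90,000)(1 − 0.31) ÷ 1,520,000 = (EBIT − £366,000)(1 − 0.31) ÷ 820,000.
Cancelling (1 − t) and cross-multiplying: 820,000·(EBIT − 90,000) = 1,520,000·(EBIT − 366,000).
EBIT × (1,520,000 − 820,000) = 366,000 × 1,520,000 − 90,000 × 820,000 = 482,520,000,000, so EBIT = 482,520,000,000 ÷ 700,000 = 689,314.29.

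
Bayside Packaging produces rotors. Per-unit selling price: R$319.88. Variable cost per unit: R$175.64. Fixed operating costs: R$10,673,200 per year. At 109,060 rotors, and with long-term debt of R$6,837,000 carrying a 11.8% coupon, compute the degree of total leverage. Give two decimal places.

3.70

Contribution at this volume is 109,060 × R$144.24 = R$15,730,814.40.
Subtracting fixed costs: EBIT = R$15,730,814.40 − R$10,673,200 = R$5,057,614.40. Interest = R$806,766.00.
DOL = R$15,730,814.40 ÷ R$5,057,614.40 = 3.1103; DFL = R$5,057,614.40 ÷ R$4,250,848.40 = 1.1898.
DCL = DOL × DFL = 3.1103 × 1.1898 = 3.7006.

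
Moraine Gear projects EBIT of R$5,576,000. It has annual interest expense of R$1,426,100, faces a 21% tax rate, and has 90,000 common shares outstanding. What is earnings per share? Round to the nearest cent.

Pre-tax income = R$5,576,000 − R$1,426,100.00 = R$4,149,900.00.
After tax at 21%: net income = R$4,149,900.00 × 0.79 = R$3,278,421.00.
Per share: R$3,278,421.00 / 90,000 shares = R$36.43.

R$36.43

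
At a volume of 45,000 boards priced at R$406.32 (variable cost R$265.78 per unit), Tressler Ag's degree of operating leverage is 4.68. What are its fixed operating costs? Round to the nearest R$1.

R$4,972,954

At 45,000 units, contribution = 45,000 × R$140.54 = R$6,324,300.00.
DOL = contribution / EBIT, so EBIT = R$6,324,300.00 / 4.68 = R$1,351,346.15.
Fixed costs = CM − EBIT = R$6,324,300.00 − R$1,351,346.15 = R$4,972,954.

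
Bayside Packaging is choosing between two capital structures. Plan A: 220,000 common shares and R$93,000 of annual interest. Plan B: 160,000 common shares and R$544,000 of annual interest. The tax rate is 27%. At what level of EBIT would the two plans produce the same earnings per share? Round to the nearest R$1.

R$1,746,667

At indifference, (EBIT − 93,000)(1 − t)/220,000 = (EBIT − 544,000)(1 − t)/160,000.
Cancelling (1 − t) and cross-multiplying: 160,000·(EBIT − 93,000) = 220,000·(EBIT − 544,000).
EBIT × (220,000 − 160,000) = 544,000 × 220,000 − 93,000 × 160,000 = 104,800,000,000, so EBIT = 104,800,000,000 ÷ 60,000 = 1,746,666.67.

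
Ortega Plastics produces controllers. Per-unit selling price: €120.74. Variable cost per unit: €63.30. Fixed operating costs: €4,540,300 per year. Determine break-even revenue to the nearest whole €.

CM per unit = €120.74 − €63.30 = €57.44; CM ratio = €57.44 / €120.74 = 0.4757.
Break-even sales = FC ÷ CM ratio = €4,540,300 × €120.74 / €57.44 = €9,543,799.

€9,543,799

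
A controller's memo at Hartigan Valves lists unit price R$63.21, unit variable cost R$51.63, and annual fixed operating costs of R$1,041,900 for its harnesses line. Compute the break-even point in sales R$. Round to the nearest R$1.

Contribution margin per unit = R$63.21 − R$51.63 = R$11.58, a CM ratio of R$11.58 ÷ R$63.21 = 0.1832.
Break-even revenue = fixed costs × price ÷ CM = R$1,041,900 × R$63.21 ÷ R$11.58 = R$5,687,262.

R$5,687,262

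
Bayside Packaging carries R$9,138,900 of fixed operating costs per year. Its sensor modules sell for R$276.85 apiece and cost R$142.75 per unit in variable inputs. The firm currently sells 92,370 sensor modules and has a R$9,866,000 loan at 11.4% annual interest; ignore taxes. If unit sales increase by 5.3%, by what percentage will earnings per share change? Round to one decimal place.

+30.9%

Total contribution margin = 92,370 × R$134.10 = R$12,386,817.00.
EBIT = R$12,386,817.00 − R$9,138,900 = R$3,247,917.00.
Interest = R$1,124,724.00, so EBIT − I = R$2,123,193.00.
DCL = total CM / (EBIT − I) = R$12,386,817.00 / R$2,123,193.00 = 5.8341.
EPS therefore changes by 5.8341 × (+5.3%) = +30.9%.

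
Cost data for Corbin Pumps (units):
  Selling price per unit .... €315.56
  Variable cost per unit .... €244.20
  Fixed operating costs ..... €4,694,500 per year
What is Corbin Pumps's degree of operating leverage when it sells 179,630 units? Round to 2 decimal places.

Contribution at this volume is 179,630 × €71.36 = €12,818,396.80.
EBIT = €12,818,396.80 − €4,694,500 = €8,123,896.80.
Degree of operating leverage = €12,818,396.80 / €8,123,896.80 = 1.5779.

1.58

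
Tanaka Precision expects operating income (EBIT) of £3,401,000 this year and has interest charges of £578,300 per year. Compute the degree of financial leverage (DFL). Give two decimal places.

Interest = £578,300.00.
DFL = EBIT ÷ (EBIT − I) = £3,401,000 ÷ (£3,401,000 − £578,300.00) = £3,401,000 ÷ £2,822,700.00 = 1.2049.

1.20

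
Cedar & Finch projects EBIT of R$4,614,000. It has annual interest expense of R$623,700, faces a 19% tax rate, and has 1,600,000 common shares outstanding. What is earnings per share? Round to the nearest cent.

R$2.02

Interest = R$623,700.00, so EBT = R$4,614,000 − R$623,700.00 = R$3,990,300.00.
Net income = R$3,990,300.00 × (1 − 0.19) = R$3,232,143.00.
Per share: R$3,232,143.00 / 1,600,000 shares = R$2.02.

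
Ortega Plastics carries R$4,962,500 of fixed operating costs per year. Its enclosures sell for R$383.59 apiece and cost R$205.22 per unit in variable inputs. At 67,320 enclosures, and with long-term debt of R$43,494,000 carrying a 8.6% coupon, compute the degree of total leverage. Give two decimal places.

3.63

Total contribution margin = 67,320 × R$178.37 = R$12,007,868.40.
Subtracting fixed costs: EBIT = R$12,007,868.40 − R$4,962,500 = R$7,045,368.40. Interest = R$3,740,484.00, so EBIT − I = R$3,304,884.40.
DCL = contribution ÷ (EBIT − I) = R$12,007,868.40 ÷ R$3,304,884.40 = 3.6334.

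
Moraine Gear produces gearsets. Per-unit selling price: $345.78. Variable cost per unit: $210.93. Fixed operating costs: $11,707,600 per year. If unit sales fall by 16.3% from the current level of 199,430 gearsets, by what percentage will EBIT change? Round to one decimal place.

-28.9%

Contribution at this volume is 199,430 × $134.85 = $26,893,135.50.
Operating income = contribution − fixed costs = $26,893,135.50 − $11,707,600 = $15,185,535.50.
Degree of operating leverage = $26,893,135.50 / $15,185,535.50 = 1.7710.
Operating income changes by 1.7710 × -16.3% = -28.9%.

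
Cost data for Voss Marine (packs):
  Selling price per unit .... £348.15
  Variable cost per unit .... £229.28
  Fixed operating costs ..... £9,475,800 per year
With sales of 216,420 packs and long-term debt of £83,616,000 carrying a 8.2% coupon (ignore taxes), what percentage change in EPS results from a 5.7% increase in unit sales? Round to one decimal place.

+15.6%

At 216,420 units, contribution = 216,420 × £118.87 = £25,725,845.40.
EBIT = £25,725,845.40 − £9,475,800 = £16,250,045.40.
After interest of £6,856,512.00, pre-tax earnings = £9,393,533.40.
Degree of combined leverage = contribution ÷ (EBIT − I) = £25,725,845.40 ÷ £9,393,533.40 = 2.7387.
EPS therefore changes by 2.7387 × (+5.7%) = +15.6%.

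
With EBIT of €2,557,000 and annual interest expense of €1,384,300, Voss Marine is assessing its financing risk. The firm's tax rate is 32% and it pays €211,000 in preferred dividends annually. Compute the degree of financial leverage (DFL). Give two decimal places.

Annual interest charges come to €1,384,300.00.
Preferred dividends grossed up pre-tax: €211,000 / (1 − 0.32) = €310,294.12.
DFL = EBIT ÷ [EBIT − I − D_p/(1−t)] = €2,557,000 ÷ [€2,557,000 − €1,384,300.00 − €310,294.12] = €2,557,000 ÷ €862,405.88 = 2.9650.

2.96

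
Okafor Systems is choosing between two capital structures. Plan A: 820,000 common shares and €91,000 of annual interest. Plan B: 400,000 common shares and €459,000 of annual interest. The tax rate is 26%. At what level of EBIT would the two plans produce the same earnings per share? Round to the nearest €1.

€809,476

Set EPS_A = EPS_B: (EBIT − €91,000)(1 − 0.26) ÷ 820,000 = (EBIT − €459,000)(1 − 0.26) ÷ 400,000.
Cancelling (1 − t) and cross-multiplying: 400,000·(EBIT − 91,000) = 820,000·(EBIT − 459,000).
Solving, EBIT = (459,000·820,000 − 91,000·400,000) / (820,000 − 400,000) = 339,980,000,000 / 420,000 = 809,476.19.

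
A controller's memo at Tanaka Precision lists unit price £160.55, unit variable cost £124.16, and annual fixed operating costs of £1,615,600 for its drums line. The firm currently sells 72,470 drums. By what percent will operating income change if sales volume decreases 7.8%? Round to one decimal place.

Contribution at this volume is 72,470 × £36.39 = £2,637,183.30.
Operating income = contribution − fixed costs = £2,637,183.30 − £1,615,600 = £1,021,583.30.
DOL = contribution ÷ EBIT = £2,637,183.30 ÷ £1,021,583.30 = 2.5815.
Operating income changes by 2.5815 × -7.8% = -20.1%.

-20.1%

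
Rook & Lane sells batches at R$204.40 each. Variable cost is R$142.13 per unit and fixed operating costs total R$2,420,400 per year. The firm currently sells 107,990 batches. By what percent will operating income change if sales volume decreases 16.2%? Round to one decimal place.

-25.3%

Contribution at this volume is 107,990 × R$62.27 = R$6,724,537.30.
Subtracting fixed costs: EBIT = R$6,724,537.30 − R$2,420,400 = R$4,304,137.30.
Degree of operating leverage = R$6,724,537.30 / R$4,304,137.30 = 1.5623.
So EBIT moves 1.5623 × (-16.2%) = -25.3%.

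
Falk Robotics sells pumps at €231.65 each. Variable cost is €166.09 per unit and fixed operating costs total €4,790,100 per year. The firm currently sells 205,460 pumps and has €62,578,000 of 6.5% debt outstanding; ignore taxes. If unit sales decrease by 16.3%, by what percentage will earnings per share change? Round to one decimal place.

-47.6%

Contribution at this volume is 205,460 × €65.56 = €13,469,957.60.
EBIT = €13,469,957.60 − €4,790,100 = €8,679,857.60.
Interest = €4,067,570.00, so EBIT − I = €4,612,287.60.
DCL = total CM / (EBIT − I) = €13,469,957.60 / €4,612,287.60 = 2.9205.
EPS therefore changes by 2.9205 × (-16.3%) = -47.6%.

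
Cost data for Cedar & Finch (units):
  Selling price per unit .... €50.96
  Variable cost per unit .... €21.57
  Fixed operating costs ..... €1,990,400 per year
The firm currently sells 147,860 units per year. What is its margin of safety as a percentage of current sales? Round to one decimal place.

54.2%

Unit CM = price − variable cost = €50.96 − €21.57 = €29.39. Break-even units = €1,990,400 ÷ €29.39 = 67,723.72; break-even revenue = 67,723.72 × €50.96 = €3,451,200.54.
Current sales = 147,860 × €50.96 = €7,534,945.60.
Margin of safety = (€7,534,945.60 − €3,451,200.54) ÷ €7,534,945.60 = 54.2%.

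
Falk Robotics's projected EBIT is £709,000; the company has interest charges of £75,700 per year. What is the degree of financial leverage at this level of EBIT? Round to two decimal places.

1.12

Annual interest charges come to £75,700.00.
DFL = EBIT ÷ (EBIT − I) = £709,000 ÷ (£709,000 − £75,700.00) = £709,000 ÷ £633,300.00 = 1.1195.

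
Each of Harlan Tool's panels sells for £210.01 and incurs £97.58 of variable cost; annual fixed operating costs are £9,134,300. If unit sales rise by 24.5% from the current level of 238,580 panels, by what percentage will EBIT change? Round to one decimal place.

+37.2%

Contribution at this volume is 238,580 × £112.43 = £26,823,549.40.
Operating income = contribution − fixed costs = £26,823,549.40 − £9,134,300 = £17,689,249.40.
DOL = contribution ÷ EBIT = £26,823,549.40 ÷ £17,689,249.40 = 1.5164.
So EBIT moves 1.5164 × (+24.5%) = +37.2%.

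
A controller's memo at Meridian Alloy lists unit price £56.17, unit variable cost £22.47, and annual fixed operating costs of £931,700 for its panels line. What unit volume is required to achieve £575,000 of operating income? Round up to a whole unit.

44,710 panels

Each unit contributes £56.17 − £22.47 = £33.70.
Units = (FC + target) / CM = (£931,700 + £575,000) / £33.70 = 44,709.20, so 44,710 panels.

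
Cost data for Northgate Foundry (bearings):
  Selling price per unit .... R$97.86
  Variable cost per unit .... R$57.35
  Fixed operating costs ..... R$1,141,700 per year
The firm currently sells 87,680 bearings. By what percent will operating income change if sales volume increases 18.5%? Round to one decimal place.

At 87,680 units, contribution = 87,680 × R$40.51 = R$3,551,916.80.
Subtracting fixed costs: EBIT = R$3,551,916.80 − R$1,141,700 = R$2,410,216.80.
So DOL = total CM / EBIT = R$3,551,916.80 / R$2,410,216.80 = 1.4737.
Operating income changes by 1.4737 × +18.5% = +27.3%.

+27.3%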